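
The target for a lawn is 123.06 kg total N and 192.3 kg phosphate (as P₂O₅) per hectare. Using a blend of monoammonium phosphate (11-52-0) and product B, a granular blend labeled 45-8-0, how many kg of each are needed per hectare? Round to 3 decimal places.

340.543 kg monoammonium phosphate, 190.223 kg product B

Per-hectare balance (a = monoammonium phosphate, b = product B):
N: 0.11·a + 0.45·b = 123.06
P₂O₅: 0.52·a + 0.08·b = 192.3
Eliminate b: (row1) − 0.45/0.08·(row2) → -2.815·a = -958.628, so a = 340.5426.
Then b = (192.3 − 0.52·340.5426) / 0.08 = 190.2229.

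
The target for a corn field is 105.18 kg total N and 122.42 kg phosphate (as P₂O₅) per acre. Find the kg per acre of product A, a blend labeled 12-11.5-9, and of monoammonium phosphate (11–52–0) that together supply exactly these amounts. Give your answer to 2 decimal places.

828.69 kg product A, 52.15 kg monoammonium phosphate

With a, b = kg per acre of product A and monoammonium phosphate:
N: 0.12·a + 0.11·b = 105.18
P₂O₅: 0.115·a + 0.52·b = 122.42
Eliminate a: (row1) − 0.12/0.115·(row2) → -0.432609·b = -22.5626, so b = 52.1548.
Back-substitute: a = (105.18 − 0.11·52.1548) / 0.12 = 828.691.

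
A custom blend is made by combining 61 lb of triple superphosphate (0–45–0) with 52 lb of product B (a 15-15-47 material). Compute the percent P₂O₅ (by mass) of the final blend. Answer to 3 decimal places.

31.195% P₂O₅

Total mass = 61 + 52 = 113 lb.
P₂O₅ mass = 45%×61 + 15%×52 = 35.25 lb.
% P₂O₅ = 35.25 / 113 = 31.1947%.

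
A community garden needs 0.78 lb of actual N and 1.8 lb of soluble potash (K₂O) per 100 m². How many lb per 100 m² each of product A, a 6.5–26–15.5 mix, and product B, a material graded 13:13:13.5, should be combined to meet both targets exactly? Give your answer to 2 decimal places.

Per-100 m² balance (a = product A, b = product B):
N: 0.065·a + 0.13·b = 0.78
K₂O: 0.155·a + 0.135·b = 1.8
Solving simultaneously: a = 11.3143, b = 0.342857.

11.31 lb product A, 0.34 lb product B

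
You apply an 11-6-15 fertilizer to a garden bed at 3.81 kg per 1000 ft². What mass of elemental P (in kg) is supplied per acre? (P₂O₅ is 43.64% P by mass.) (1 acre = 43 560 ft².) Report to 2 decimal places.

4.35 kg P per acre

P₂O₅ per 1000 ft² = 3.81 × 6% = 0.2286 kg.
Elemental P = 0.2286 × 0.4364 = 0.099761 kg per 1000 ft².
Convert to per acre: 0.099761 × 43.56 = 4.34559 kg.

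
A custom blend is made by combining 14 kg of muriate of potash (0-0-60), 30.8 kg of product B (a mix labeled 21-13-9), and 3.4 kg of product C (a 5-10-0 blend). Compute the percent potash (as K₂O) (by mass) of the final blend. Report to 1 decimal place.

23.2% K₂O

Total mass = 14 + 30.8 + 3.4 = 48.2 kg.
K₂O mass = 60%×14 + 9%×30.8 + 0%×3.4 = 11.172 kg.
% K₂O = 11.172 / 48.2 = 23.1784%.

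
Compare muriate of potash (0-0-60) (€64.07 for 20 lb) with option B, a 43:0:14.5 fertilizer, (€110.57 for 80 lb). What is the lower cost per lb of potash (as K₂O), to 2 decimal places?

€5.34 per lb K₂O (muriate of potash)

muriate of potash: K₂O per bag = 20 × 60% = 12 lb; cost = 64.07 / 12 = €5.3392/lb K₂O.
option B: K₂O per bag = 80 × 14.5% = 11.6 lb; cost = 110.57 / 11.6 = €9.5319/lb K₂O.
muriate of potash is cheaper.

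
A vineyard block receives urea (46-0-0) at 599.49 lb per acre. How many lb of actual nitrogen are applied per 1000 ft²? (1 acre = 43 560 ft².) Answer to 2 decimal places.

6.33 lb N per thousand sq ft

nitrogen per acre = 599.49 × 46% = 275.765 lb.
Convert to per 1000 ft²: 275.765 × 0.0229568 = 6.3307 lb.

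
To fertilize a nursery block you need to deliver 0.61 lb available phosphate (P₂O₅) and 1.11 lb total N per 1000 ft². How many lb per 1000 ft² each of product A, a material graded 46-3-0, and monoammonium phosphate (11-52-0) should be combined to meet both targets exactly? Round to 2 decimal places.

2.16 lb product A, 1.05 lb monoammonium phosphate

Let a = lb of product A, b = lb of monoammonium phosphate (per 1000 ft²).
P₂O₅: 0.03·a + 0.52·b = 0.61
N: 0.46·a + 0.11·b = 1.11
Solving simultaneously: a = 2.16236, b = 1.04833.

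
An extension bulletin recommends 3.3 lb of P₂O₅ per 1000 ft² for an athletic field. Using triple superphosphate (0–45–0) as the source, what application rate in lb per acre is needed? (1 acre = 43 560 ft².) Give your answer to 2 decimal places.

Product per 1000 ft² = 3.3 / 45% = 7.33333 lb.
Convert to per acre: 7.33333 × 43.56 = 319.44 lb.

319.44 lb of product per acre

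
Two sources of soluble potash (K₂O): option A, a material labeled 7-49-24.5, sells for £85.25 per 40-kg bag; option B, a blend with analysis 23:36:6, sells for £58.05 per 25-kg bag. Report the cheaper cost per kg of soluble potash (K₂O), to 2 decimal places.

£8.70 per kg K₂O (option A)

option A: K₂O per bag = 40 × 24.5% = 9.8 kg; cost = 85.25 / 9.8 = £8.6990/kg K₂O.
option B: K₂O per bag = 25 × 6% = 1.5 kg; cost = 58.05 / 1.5 = £38.7000/kg K₂O.
option A is cheaper.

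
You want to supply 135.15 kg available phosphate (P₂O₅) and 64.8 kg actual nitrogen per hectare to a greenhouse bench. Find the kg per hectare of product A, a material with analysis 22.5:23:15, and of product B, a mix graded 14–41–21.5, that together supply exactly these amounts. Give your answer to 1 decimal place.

Let a = kg of product A, b = kg of product B (per hectare).
P₂O₅: 0.23·a + 0.41·b = 135.15
N: 0.225·a + 0.14·b = 64.8
From row1: a = (135.15 − 0.41·b) / 0.23.
Into row2: 0.225·(135.15 − 0.41·b)/0.23 + 0.14·b = 64.8 → b = 258.197, a = 127.344.

127.3 kg product A, 258.2 kg product B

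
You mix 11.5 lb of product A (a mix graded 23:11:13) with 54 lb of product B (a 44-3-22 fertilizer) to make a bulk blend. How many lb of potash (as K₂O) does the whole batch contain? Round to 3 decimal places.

13.375 lb K₂O

K₂O mass = 13%×11.5 + 22%×54 = 13.375 lb.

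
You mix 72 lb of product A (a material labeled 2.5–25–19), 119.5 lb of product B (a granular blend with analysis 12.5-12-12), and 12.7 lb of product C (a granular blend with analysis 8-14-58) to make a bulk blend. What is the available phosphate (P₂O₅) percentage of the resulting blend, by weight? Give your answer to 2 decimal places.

16.71% P₂O₅

Total mass = 72 + 119.5 + 12.7 = 204.2 lb.
P₂O₅ mass = 25%×72 + 12%×119.5 + 14%×12.7 = 34.118 lb.
% P₂O₅ = 34.118 / 204.2 = 16.7081%.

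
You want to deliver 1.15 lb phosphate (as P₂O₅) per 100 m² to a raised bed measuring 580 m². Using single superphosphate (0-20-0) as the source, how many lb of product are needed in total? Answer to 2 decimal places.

33.35 lb

Product per 100 m² = 1.15 / 20% = 5.75 lb.
Total product = 5.75 × 580 / 100 = 33.35 lb.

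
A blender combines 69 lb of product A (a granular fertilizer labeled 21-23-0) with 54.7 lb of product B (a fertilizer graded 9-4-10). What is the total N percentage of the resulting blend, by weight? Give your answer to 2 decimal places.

15.69% N

Total mass = 69 + 54.7 = 123.7 lb.
N mass = 21%×69 + 9%×54.7 = 19.413 lb.
% N = 19.413 / 123.7 = 15.6936%.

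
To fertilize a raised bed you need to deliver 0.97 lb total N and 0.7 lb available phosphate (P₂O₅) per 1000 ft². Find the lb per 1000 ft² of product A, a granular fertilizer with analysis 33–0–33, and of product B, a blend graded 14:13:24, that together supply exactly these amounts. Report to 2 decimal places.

0.66 lb product A, 5.38 lb product B

Let a = lb of product A, b = lb of product B (per 1000 ft²).
N: 0.33·a + 0.14·b = 0.97
P₂O₅: 0·a + 0.13·b = 0.7
Solving simultaneously: a = 0.655012, b = 5.38462.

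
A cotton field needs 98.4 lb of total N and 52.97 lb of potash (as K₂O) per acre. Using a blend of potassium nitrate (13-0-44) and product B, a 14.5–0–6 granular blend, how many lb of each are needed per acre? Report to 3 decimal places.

31.726 lb potassium nitrate, 650.177 lb product B

Per-acre balance (a = potassium nitrate, b = product B):
N: 0.13·a + 0.145·b = 98.4
K₂O: 0.44·a + 0.06·b = 52.97
Eliminate a: (row1) − 0.13/0.44·(row2) → 0.127273·b = 82.7498, so b = 650.1768.
Back-substitute: a = (98.4 − 0.145·650.1768) / 0.13 = 31.7259.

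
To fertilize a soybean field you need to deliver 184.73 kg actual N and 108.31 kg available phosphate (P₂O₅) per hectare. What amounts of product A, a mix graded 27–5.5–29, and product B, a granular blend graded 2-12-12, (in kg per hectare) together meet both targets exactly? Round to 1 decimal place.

639.0 kg product A, 609.7 kg product B

Let a = kg of product A, b = kg of product B (per hectare).
N: 0.27·a + 0.02·b = 184.73
P₂O₅: 0.055·a + 0.12·b = 108.31
From row1: a = (184.73 − 0.02·b) / 0.27.
Into row2: 0.055·(184.73 − 0.02·b)/0.27 + 0.12·b = 108.31 → b = 609.698, a = 639.022.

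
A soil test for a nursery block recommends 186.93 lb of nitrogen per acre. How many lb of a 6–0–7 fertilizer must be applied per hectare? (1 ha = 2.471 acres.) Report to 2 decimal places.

7698.40 lb of product per hectare

Product per acre = 186.93 / 6% = 3115.5 lb.
Convert to per hectare: 3115.5 × 2.471 = 7698.401 lb.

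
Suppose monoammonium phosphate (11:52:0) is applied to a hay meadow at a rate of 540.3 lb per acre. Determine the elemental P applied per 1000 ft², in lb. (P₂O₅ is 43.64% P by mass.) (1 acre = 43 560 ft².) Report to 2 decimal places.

2.81 lb P per thousand sq ft

P₂O₅ per acre = 540.3 × 52% = 280.956 lb.
Elemental P = 280.956 × 0.4364 = 122.609 lb per acre.
Convert to per 1000 ft²: 122.609 × 0.0229568 = 2.81472 lb.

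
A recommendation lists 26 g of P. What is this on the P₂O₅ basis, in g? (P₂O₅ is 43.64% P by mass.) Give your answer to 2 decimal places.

P₂O₅ = 26 / 0.4364 = 59.5784 g.

59.58 g P₂O₅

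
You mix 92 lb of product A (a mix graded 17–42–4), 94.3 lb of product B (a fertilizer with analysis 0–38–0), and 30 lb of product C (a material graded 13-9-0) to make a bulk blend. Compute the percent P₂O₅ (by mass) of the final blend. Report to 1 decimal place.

Total mass = 92 + 94.3 + 30 = 216.3 lb.
P₂O₅ mass = 42%×92 + 38%×94.3 + 9%×30 = 77.174 lb.
% P₂O₅ = 77.174 / 216.3 = 35.6791%.

35.7% P₂O₅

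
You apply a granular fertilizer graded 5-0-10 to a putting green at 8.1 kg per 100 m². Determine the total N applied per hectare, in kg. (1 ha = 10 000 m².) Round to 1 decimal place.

nitrogen per 100 m² = 8.1 × 5% = 0.405 kg.
Convert to per hectare: 0.405 × 100 = 40.5 kg.

40.5 kg N per hectare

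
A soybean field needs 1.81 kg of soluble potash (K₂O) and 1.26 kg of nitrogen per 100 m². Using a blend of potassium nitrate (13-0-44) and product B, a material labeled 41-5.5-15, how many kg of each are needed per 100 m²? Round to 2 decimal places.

With a, b = kg per 100 m² of potassium nitrate and product B:
K₂O: 0.44·a + 0.15·b = 1.81
N: 0.13·a + 0.41·b = 1.26
Solving simultaneously: a = 3.43754, b = 1.98322.

3.44 kg potassium nitrate, 1.98 kg product B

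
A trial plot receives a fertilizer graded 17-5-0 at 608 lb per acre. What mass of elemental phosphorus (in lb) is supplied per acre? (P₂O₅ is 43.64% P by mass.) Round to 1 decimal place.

P₂O₅ per acre = 608 × 5% = 30.4 lb.
Elemental P = 30.4 × 0.4364 = 13.2666 lb per acre.

13.3 lb P per acre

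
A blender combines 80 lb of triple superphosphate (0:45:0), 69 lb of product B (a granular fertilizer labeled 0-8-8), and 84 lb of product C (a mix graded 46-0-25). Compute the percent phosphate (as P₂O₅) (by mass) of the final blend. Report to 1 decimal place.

Total mass = 80 + 69 + 84 = 233 lb.
P₂O₅ mass = 45%×80 + 8%×69 + 0%×84 = 41.52 lb.
% P₂O₅ = 41.52 / 233 = 17.8197%.

17.8% P₂O₅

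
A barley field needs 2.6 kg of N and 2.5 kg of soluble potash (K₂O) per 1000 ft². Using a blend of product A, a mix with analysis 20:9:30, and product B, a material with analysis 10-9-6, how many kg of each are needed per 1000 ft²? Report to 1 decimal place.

5.2 kg product A, 15.6 kg product B

Let a = kg of product A, b = kg of product B (per 1000 ft²).
N: 0.2·a + 0.1·b = 2.6
K₂O: 0.3·a + 0.06·b = 2.5
Eliminate b: (row1) − 0.1/0.06·(row2) → -0.3·a = -1.56667, so a = 5.22222.
Then b = (2.5 − 0.3·5.22222) / 0.06 = 15.5556.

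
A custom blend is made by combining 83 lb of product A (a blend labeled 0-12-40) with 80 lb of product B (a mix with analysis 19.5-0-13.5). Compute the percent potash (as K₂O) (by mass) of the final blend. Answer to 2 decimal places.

Total mass = 83 + 80 = 163 lb.
K₂O mass = 40%×83 + 13.5%×80 = 44 lb.
% K₂O = 44 / 163 = 26.9939%.

26.99% K₂O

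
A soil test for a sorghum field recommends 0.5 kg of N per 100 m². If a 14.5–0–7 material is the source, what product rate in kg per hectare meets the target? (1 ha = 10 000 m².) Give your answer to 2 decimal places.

344.83 kg of product per hectare

Product per 100 m² = 0.5 / 14.5% = 3.44828 kg.
Convert to per hectare: 3.44828 × 100 = 344.828 kg.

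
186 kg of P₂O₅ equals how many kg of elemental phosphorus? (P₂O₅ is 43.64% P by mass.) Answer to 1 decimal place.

P = 186 × 0.4364 = 81.1704 kg.

81.2 kg P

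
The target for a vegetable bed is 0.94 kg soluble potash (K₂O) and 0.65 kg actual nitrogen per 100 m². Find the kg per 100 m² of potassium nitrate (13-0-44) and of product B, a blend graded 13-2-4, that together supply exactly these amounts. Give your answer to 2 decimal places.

Let a = kg of potassium nitrate, b = kg of product B (per 100 m²).
K₂O: 0.44·a + 0.04·b = 0.94
N: 0.13·a + 0.13·b = 0.65
Eliminate a: (row1) − 0.44/0.13·(row2) → -0.4·b = -1.26, so b = 3.15.
Back-substitute: a = (0.94 − 0.04·3.15) / 0.44 = 1.85.

1.85 kg potassium nitrate, 3.15 kg product B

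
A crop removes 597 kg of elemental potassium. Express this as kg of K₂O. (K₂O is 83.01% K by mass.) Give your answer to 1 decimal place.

K₂O = 597 / 0.8301 = 719.19 kg.

719.2 kg K₂O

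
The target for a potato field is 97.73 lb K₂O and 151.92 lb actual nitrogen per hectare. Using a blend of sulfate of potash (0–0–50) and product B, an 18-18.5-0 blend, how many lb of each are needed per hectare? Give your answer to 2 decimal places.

195.46 lb sulfate of potash, 844.00 lb product B

With a, b = lb per hectare of sulfate of potash and product B:
K₂O: 0.5·a + 0·b = 97.73
N: 0·a + 0.18·b = 151.92
Solving simultaneously: a = 195.46, b = 844.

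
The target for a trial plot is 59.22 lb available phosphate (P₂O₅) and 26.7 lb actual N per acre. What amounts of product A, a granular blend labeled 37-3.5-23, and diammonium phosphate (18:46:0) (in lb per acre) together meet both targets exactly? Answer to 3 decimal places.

Let a = lb of product A, b = lb of diammonium phosphate (per acre).
P₂O₅: 0.035·a + 0.46·b = 59.22
N: 0.37·a + 0.18·b = 26.7
Eliminate b: (row1) − 0.46/0.18·(row2) → -0.910556·a = -9.01333, so a = 9.89872.
Then b = (26.7 − 0.37·9.89872) / 0.18 = 127.98597.

9.899 lb product A, 127.986 lb diammonium phosphate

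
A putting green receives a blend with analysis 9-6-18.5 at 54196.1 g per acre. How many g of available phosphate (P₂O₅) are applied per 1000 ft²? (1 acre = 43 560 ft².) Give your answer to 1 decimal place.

74.7 g P₂O₅ per thousand sq ft

P₂O₅ per acre = 54196.1 × 6% = 3251.77 g.
Convert to per 1000 ft²: 3251.77 × 0.0229568 = 74.6503 g.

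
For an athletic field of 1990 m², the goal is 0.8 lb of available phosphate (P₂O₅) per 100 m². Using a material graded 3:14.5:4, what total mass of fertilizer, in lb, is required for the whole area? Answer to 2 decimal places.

Product per 100 m² = 0.8 / 14.5% = 5.51724 lb.
Total product = 5.51724 × 1990 / 100 = 109.793 lb.

109.79 lb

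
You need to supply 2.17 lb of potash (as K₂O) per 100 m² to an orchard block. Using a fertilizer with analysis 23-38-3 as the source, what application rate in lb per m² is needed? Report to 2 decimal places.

0.72 lb of product per sq m

Product per 100 m² = 2.17 / 3% = 72.3333 lb.
Convert to per m²: 72.3333 × 0.01 = 0.723333 lb.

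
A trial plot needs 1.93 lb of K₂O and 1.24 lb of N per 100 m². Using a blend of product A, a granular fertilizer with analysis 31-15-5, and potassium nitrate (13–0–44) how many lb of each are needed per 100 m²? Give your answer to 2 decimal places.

Per-100 m² balance (a = product A, b = potassium nitrate):
K₂O: 0.05·a + 0.44·b = 1.93
N: 0.31·a + 0.13·b = 1.24
Eliminate b: (row1) − 0.44/0.13·(row2) → -0.999231·a = -2.26692, so a = 2.26867.
Then b = (1.24 − 0.31·2.26867) / 0.13 = 4.12856.

2.27 lb product A, 4.13 lb potassium nitrate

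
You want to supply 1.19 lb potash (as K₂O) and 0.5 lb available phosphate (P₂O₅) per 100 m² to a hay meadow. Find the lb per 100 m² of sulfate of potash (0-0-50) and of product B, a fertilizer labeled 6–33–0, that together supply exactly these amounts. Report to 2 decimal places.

Per-100 m² balance (a = sulfate of potash, b = product B):
K₂O: 0.5·a + 0·b = 1.19
P₂O₅: 0·a + 0.33·b = 0.5
Solving simultaneously: a = 2.38, b = 1.51515.

2.38 lb sulfate of potash, 1.52 lb product B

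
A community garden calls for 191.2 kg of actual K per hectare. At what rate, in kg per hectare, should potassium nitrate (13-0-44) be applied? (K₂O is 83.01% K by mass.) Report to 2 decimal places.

523.49 kg of product per hectare

As K₂O: 191.2 / 0.8301 = 230.334 kg per hectare.
Product per hectare = 230.334 / 44% = 523.486 kg.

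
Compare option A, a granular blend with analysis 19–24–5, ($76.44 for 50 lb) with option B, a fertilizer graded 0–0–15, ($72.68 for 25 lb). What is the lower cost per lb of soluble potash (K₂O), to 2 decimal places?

option A: K₂O per bag = 50 × 5% = 2.5 lb; cost = 76.44 / 2.5 = $30.5760/lb K₂O.
option B: K₂O per bag = 25 × 15% = 3.75 lb; cost = 72.68 / 3.75 = $19.3813/lb K₂O.
option B is cheaper.

$19.38 per lb K₂O (option B)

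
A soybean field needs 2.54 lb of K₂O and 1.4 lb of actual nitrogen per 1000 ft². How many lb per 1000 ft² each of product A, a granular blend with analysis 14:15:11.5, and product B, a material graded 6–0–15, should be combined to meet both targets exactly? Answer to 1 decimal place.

4.1 lb product A, 13.8 lb product B

Let a = lb of product A, b = lb of product B (per 1000 ft²).
K₂O: 0.115·a + 0.15·b = 2.54
N: 0.14·a + 0.06·b = 1.4
Solving simultaneously: a = 4.08511, b = 13.8014.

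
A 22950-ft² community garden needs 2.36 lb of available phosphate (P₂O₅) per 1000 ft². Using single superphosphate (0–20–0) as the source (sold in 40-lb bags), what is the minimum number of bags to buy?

7 bags

Product per 1000 ft² = 2.36 / 20% = 11.8 lb.
Total product = 11.8 × 22950 / 1000 = 270.81 lb.
Bags = ⌈270.81 / 40⌉ = 7.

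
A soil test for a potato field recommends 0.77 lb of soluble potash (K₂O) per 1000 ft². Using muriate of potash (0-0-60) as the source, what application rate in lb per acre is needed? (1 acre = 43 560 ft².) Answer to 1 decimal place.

Product per 1000 ft² = 0.77 / 60% = 1.28333 lb.
Convert to per acre: 1.28333 × 43.56 = 55.902 lb.

55.9 lb of product per acre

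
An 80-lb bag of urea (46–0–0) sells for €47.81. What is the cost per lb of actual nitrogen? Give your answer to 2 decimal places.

N in bag = 80 × 46% = 36.8 lb.
Cost per lb N = €47.81 / 36.8 = €1.2992.

€1.30 per lb N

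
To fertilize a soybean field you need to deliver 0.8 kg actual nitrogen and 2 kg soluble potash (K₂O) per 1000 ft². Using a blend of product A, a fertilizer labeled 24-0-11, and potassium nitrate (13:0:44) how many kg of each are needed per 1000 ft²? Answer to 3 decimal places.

1.008 kg product A, 4.294 kg potassium nitrate

Per-1000 ft² balance (a = product A, b = potassium nitrate):
N: 0.24·a + 0.13·b = 0.8
K₂O: 0.11·a + 0.44·b = 2
From row1: a = (0.8 − 0.13·b) / 0.24.
Into row2: 0.11·(0.8 − 0.13·b)/0.24 + 0.44·b = 2 → b = 4.29354, a = 1.00767.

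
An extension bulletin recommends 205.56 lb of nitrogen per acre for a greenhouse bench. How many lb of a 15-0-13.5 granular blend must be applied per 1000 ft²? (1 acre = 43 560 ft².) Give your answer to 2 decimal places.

Product per acre = 205.56 / 15% = 1370.4 lb.
Convert to per 1000 ft²: 1370.4 × 0.0229568 = 31.4601 lb.

31.46 lb of product per thousand sq ft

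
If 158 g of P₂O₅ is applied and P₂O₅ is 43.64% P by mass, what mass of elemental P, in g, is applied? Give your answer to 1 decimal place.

69.0 g P

P = 158 × 0.4364 = 68.9512 g.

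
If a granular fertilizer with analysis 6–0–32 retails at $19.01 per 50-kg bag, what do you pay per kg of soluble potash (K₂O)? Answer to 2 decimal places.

K₂O in bag = 50 × 32% = 16 kg.
Cost per kg K₂O = $19.01 / 16 = $1.1881.

$1.19 per kg K₂O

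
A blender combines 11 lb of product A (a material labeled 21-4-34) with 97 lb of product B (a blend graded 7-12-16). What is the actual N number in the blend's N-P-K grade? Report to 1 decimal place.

8.4% N

Total mass = 11 + 97 = 108 lb.
N mass = 21%×11 + 7%×97 = 9.1 lb.
% N = 9.1 / 108 = 8.42593%.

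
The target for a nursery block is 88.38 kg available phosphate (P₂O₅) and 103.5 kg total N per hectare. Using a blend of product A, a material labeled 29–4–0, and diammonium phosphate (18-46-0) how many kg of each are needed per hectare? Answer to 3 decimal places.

251.201 kg product A, 170.287 kg diammonium phosphate

Let a = kg of product A, b = kg of diammonium phosphate (per hectare).
P₂O₅: 0.04·a + 0.46·b = 88.38
N: 0.29·a + 0.18·b = 103.5
Eliminate b: (row1) − 0.46/0.18·(row2) → -0.701111·a = -176.12, so a = 251.2013.
Then b = (103.5 − 0.29·251.2013) / 0.18 = 170.2868.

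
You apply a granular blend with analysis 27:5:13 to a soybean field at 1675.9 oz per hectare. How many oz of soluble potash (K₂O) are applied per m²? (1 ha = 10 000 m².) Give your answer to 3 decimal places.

0.022 oz K₂O per sq m

K₂O per hectare = 1675.9 × 13% = 217.867 oz.
Convert to per m²: 217.867 × 0.0001 = 0.0217867 oz.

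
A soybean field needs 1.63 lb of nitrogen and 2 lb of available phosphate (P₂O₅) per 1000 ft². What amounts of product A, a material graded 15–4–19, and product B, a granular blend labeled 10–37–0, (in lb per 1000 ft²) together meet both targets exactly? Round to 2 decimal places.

Let a = lb of product A, b = lb of product B (per 1000 ft²).
N: 0.15·a + 0.1·b = 1.63
P₂O₅: 0.04·a + 0.37·b = 2
Eliminate b: (row1) − 0.1/0.37·(row2) → 0.139189·a = 1.08946, so a = 7.82718.
Then b = (2 − 0.04·7.82718) / 0.37 = 4.55922.

7.83 lb product A, 4.56 lb product B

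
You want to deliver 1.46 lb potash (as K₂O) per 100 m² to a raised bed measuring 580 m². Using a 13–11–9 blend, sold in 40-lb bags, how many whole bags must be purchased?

Product per 100 m² = 1.46 / 9% = 16.2222 lb.
Total product = 16.2222 × 580 / 100 = 94.0889 lb.
Bags = ⌈94.0889 / 40⌉ = 3.

3 bags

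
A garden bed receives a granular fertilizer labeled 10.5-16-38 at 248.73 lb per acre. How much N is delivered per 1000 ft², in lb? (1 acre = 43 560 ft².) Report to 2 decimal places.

0.60 lb N per thousand sq ft

nitrogen per acre = 248.73 × 10.5% = 26.1166 lb.
Convert to per 1000 ft²: 26.1166 × 0.0229568 = 0.599556 lb.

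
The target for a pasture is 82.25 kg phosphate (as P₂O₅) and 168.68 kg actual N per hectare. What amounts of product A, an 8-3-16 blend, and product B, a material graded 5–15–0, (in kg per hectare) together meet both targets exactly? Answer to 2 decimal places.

Let a = kg of product A, b = kg of product B (per hectare).
P₂O₅: 0.03·a + 0.15·b = 82.25
N: 0.08·a + 0.05·b = 168.68
Eliminate a: (row1) − 0.03/0.08·(row2) → 0.13125·b = 18.995, so b = 144.724.
Back-substitute: a = (82.25 − 0.15·144.724) / 0.03 = 2018.048.

2018.05 kg product A, 144.72 kg product B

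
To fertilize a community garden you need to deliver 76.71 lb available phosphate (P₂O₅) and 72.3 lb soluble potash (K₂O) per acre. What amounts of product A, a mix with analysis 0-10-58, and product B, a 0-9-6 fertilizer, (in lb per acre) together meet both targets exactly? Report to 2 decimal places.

41.22 lb product A, 806.53 lb product B

With a, b = lb per acre of product A and product B:
P₂O₅: 0.1·a + 0.09·b = 76.71
K₂O: 0.58·a + 0.06·b = 72.3
Solving simultaneously: a = 41.2208, b = 806.532.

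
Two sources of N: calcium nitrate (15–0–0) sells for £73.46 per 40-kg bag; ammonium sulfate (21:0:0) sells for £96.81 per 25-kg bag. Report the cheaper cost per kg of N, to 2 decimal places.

calcium nitrate: N per bag = 40 × 15% = 6 kg; cost = 73.46 / 6 = £12.2433/kg N.
ammonium sulfate: N per bag = 25 × 21% = 5.25 kg; cost = 96.81 / 5.25 = £18.4400/kg N.
calcium nitrate is cheaper.

£12.24 per kg N (calcium nitrate)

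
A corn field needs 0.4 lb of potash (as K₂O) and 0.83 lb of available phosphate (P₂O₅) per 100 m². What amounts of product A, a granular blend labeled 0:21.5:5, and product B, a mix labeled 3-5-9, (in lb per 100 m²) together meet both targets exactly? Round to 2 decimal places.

3.25 lb product A, 2.64 lb product B

Let a = lb of product A, b = lb of product B (per 100 m²).
K₂O: 0.05·a + 0.09·b = 0.4
P₂O₅: 0.215·a + 0.05·b = 0.83
From row1: a = (0.4 − 0.09·b) / 0.05.
Into row2: 0.215·(0.4 − 0.09·b)/0.05 + 0.05·b = 0.83 → b = 2.64095, a = 3.24629.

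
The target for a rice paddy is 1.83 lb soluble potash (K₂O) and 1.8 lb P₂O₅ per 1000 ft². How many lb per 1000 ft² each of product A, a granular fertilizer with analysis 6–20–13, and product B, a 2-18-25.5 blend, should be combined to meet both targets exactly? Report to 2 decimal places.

4.70 lb product A, 4.78 lb product B

Let a = lb of product A, b = lb of product B (per 1000 ft²).
K₂O: 0.13·a + 0.255·b = 1.83
P₂O₅: 0.2·a + 0.18·b = 1.8
Solving simultaneously: a = 4.69565, b = 4.78261.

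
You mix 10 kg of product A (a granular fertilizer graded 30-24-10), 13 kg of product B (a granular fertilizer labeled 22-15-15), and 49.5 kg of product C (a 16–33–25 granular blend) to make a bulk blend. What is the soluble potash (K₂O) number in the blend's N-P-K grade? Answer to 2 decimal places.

21.14% K₂O

Total mass = 10 + 13 + 49.5 = 72.5 kg.
K₂O mass = 10%×10 + 15%×13 + 25%×49.5 = 15.325 kg.
% K₂O = 15.325 / 72.5 = 21.1379%.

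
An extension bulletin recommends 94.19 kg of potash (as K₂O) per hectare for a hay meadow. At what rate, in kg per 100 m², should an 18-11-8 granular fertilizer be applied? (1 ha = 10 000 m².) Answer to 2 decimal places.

Product per hectare = 94.19 / 8% = 1177.38 kg.
Convert to per 100 m²: 1177.38 × 0.01 = 11.7737 kg.

11.77 kg of product per hundred sq m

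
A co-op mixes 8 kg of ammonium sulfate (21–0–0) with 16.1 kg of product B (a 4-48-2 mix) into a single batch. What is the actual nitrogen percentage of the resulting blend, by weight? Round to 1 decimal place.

9.6% N

Total mass = 8 + 16.1 = 24.1 kg.
N mass = 21%×8 + 4%×16.1 = 2.324 kg.
% N = 2.324 / 24.1 = 9.64315%.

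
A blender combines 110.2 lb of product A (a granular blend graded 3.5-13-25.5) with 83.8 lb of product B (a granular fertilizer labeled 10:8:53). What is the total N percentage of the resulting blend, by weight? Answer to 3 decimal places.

6.308% N

Total mass = 110.2 + 83.8 = 194 lb.
N mass = 3.5%×110.2 + 10%×83.8 = 12.237 lb.
% N = 12.237 / 194 = 6.30773%.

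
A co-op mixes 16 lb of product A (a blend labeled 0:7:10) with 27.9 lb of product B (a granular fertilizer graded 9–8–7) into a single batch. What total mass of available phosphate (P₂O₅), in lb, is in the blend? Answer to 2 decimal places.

3.35 lb P₂O₅

P₂O₅ mass = 7%×16 + 8%×27.9 = 3.352 lb.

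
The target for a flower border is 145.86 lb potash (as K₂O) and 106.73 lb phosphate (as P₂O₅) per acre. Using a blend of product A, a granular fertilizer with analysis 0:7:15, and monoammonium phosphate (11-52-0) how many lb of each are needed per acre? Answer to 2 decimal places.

Let a = lb of product A, b = lb of monoammonium phosphate (per acre).
K₂O: 0.15·a + 0·b = 145.86
P₂O₅: 0.07·a + 0.52·b = 106.73
Eliminate a: (row1) − 0.15/0.07·(row2) → -1.11429·b = -82.8471, so b = 74.35.
Back-substitute: a = (145.86 − 0·74.35) / 0.15 = 972.4.

972.40 lb product A, 74.35 lb monoammonium phosphate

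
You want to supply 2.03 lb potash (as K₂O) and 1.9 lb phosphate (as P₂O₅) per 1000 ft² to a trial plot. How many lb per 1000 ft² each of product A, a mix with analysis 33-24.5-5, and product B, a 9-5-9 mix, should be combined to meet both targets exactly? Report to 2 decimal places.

3.55 lb product A, 20.58 lb product B

Per-1000 ft² balance (a = product A, b = product B):
K₂O: 0.05·a + 0.09·b = 2.03
P₂O₅: 0.245·a + 0.05·b = 1.9
From row1: a = (2.03 − 0.09·b) / 0.05.
Into row2: 0.245·(2.03 − 0.09·b)/0.05 + 0.05·b = 1.9 → b = 20.5806, a = 3.55499.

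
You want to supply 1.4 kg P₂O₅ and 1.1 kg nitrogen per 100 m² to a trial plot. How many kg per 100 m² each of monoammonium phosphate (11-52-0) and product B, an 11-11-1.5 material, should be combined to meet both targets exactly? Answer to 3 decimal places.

Let a = kg of monoammonium phosphate, b = kg of product B (per 100 m²).
P₂O₅: 0.52·a + 0.11·b = 1.4
N: 0.11·a + 0.11·b = 1.1
From row1: a = (1.4 − 0.11·b) / 0.52.
Into row2: 0.11·(1.4 − 0.11·b)/0.52 + 0.11·b = 1.1 → b = 9.26829, a = 0.731707.

0.732 kg monoammonium phosphate, 9.268 kg product B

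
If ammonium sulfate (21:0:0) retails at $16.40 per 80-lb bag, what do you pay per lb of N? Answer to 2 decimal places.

N in bag = 80 × 21% = 16.8 lb.
Cost per lb N = $16.40 / 16.8 = $0.9762.

$0.98 per lb N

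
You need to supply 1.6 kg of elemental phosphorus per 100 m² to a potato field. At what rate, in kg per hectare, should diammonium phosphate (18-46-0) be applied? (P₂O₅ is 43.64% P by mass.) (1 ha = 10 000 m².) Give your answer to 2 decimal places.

As P₂O₅: 1.6 / 0.4364 = 3.66636 kg per 100 m².
Product per 100 m² = 3.66636 / 46% = 7.97035 kg.
Convert to per hectare: 7.97035 × 100 = 797.035 kg.

797.04 kg of product per hectare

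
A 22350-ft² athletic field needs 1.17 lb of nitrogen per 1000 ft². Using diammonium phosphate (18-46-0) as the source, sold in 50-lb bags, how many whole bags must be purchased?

3 bags

Product per 1000 ft² = 1.17 / 18% = 6.5 lb.
Total product = 6.5 × 22350 / 1000 = 145.275 lb.
Bags = ⌈145.275 / 50⌉ = 3.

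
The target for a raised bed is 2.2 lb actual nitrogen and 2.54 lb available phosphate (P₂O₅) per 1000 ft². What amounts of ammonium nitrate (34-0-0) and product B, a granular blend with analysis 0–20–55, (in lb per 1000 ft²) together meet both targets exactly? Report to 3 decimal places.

6.471 lb ammonium nitrate, 12.700 lb product B

With a, b = lb per 1000 ft² of ammonium nitrate and product B:
N: 0.34·a + 0·b = 2.2
P₂O₅: 0·a + 0.2·b = 2.54
Solving simultaneously: a = 6.47059, b = 12.7.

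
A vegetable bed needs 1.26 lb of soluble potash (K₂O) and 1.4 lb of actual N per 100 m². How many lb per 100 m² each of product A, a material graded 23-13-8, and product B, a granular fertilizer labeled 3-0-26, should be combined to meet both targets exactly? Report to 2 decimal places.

5.68 lb product A, 3.10 lb product B

With a, b = lb per 100 m² of product A and product B:
K₂O: 0.08·a + 0.26·b = 1.26
N: 0.23·a + 0.03·b = 1.4
Eliminate b: (row1) − 0.26/0.03·(row2) → -1.91333·a = -10.8733, so a = 5.68293.
Then b = (1.4 − 0.23·5.68293) / 0.03 = 3.09756.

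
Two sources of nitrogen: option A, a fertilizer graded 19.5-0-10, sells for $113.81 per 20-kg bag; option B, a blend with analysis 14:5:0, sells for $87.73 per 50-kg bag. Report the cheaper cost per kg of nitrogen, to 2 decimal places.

option A: N per bag = 20 × 19.5% = 3.9 kg; cost = 113.81 / 3.9 = $29.1821/kg N.
option B: N per bag = 50 × 14% = 7 kg; cost = 87.73 / 7 = $12.5329/kg N.
option B is cheaper.

$12.53 per kg N (option B)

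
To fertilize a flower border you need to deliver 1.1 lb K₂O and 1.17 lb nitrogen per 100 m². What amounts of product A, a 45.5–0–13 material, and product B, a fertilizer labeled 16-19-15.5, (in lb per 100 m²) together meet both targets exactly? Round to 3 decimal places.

0.108 lb product A, 7.007 lb product B

Per-100 m² balance (a = product A, b = product B):
K₂O: 0.13·a + 0.155·b = 1.1
N: 0.455·a + 0.16·b = 1.17
Eliminate a: (row1) − 0.13/0.455·(row2) → 0.109286·b = 0.765714, so b = 7.00654.
Back-substitute: a = (1.1 − 0.155·7.00654) / 0.13 = 0.107592.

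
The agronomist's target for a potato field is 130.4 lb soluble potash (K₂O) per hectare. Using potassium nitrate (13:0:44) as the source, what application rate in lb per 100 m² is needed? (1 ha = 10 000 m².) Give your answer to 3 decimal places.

Product per hectare = 130.4 / 44% = 296.364 lb.
Convert to per 100 m²: 296.364 × 0.01 = 2.96364 lb.

2.964 lb of product per hundred sq m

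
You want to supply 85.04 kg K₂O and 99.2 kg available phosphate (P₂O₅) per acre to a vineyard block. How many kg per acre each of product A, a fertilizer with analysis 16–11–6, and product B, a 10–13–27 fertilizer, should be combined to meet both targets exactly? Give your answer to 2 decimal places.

718.21 kg product A, 155.36 kg product B

Per-acre balance (a = product A, b = product B):
K₂O: 0.06·a + 0.27·b = 85.04
P₂O₅: 0.11·a + 0.13·b = 99.2
Eliminate b: (row1) − 0.27/0.13·(row2) → -0.168462·a = -120.991, so a = 718.21005.
Then b = (99.2 − 0.11·718.21005) / 0.13 = 155.361.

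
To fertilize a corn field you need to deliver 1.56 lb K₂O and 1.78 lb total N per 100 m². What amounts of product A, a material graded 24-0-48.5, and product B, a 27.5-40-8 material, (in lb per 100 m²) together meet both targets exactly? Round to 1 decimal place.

2.5 lb product A, 4.3 lb product B

Let a = lb of product A, b = lb of product B (per 100 m²).
K₂O: 0.485·a + 0.08·b = 1.56
N: 0.24·a + 0.275·b = 1.78
Eliminate a: (row1) − 0.485/0.24·(row2) → -0.475729·b = -2.03708, so b = 4.28202.
Back-substitute: a = (1.56 − 0.08·4.28202) / 0.485 = 2.51018.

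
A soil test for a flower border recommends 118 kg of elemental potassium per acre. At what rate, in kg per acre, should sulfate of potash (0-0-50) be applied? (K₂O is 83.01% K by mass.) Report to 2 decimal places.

284.30 kg of product per acre

As K₂O: 118 / 0.8301 = 142.152 kg per acre.
Product per acre = 142.152 / 50% = 284.303 kg.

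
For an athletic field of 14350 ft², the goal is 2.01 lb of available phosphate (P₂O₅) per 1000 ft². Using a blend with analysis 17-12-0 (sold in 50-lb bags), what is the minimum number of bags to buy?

5 bags

Product per 1000 ft² = 2.01 / 12% = 16.75 lb.
Total product = 16.75 × 14350 / 1000 = 240.362 lb.
Bags = ⌈240.362 / 50⌉ = 5.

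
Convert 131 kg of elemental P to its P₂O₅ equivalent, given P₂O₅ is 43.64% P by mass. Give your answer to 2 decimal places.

P₂O₅ = 131 / 0.4364 = 300.183 kg.

300.18 kg P₂O₅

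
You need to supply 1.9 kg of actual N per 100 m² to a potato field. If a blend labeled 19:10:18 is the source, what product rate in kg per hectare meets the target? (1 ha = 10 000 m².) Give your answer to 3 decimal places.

1000.000 kg of product per hectare

Product per 100 m² = 1.9 / 19% = 10 kg.
Convert to per hectare: 10 × 100 = 1000 kg.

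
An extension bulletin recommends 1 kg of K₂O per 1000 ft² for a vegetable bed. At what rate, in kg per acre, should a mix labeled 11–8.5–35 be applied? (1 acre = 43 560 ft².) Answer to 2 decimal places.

Product per 1000 ft² = 1 / 35% = 2.85714 kg.
Convert to per acre: 2.85714 × 43.56 = 124.457 kg.

124.46 kg of product per acre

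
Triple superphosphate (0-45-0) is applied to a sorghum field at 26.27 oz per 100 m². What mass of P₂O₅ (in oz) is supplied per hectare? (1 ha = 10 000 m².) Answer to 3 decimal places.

1182.150 oz P₂O₅ per hectare

P₂O₅ per 100 m² = 26.27 × 45% = 11.8215 oz.
Convert to per hectare: 11.8215 × 100 = 1182.15 oz.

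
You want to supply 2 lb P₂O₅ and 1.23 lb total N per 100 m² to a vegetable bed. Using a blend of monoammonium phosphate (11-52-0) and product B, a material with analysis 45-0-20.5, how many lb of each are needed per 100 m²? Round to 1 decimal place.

3.8 lb monoammonium phosphate, 1.8 lb product B

With a, b = lb per 100 m² of monoammonium phosphate and product B:
P₂O₅: 0.52·a + 0·b = 2
N: 0.11·a + 0.45·b = 1.23
Eliminate a: (row1) − 0.52/0.11·(row2) → -2.12727·b = -3.81455, so b = 1.79316.
Back-substitute: a = (2 − 0·1.79316) / 0.52 = 3.84615.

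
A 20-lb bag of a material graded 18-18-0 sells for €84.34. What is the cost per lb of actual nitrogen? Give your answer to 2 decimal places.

€23.43 per lb N

N in bag = 20 × 18% = 3.6 lb.
Cost per lb N = €84.34 / 3.6 = €23.4278.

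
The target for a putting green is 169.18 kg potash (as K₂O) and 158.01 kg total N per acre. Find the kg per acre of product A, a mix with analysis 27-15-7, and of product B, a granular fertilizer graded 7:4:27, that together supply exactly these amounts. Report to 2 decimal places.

453.24 kg product A, 509.09 kg product B

With a, b = kg per acre of product A and product B:
K₂O: 0.07·a + 0.27·b = 169.18
N: 0.27·a + 0.07·b = 158.01
From row1: a = (169.18 − 0.27·b) / 0.07.
Into row2: 0.27·(169.18 − 0.27·b)/0.07 + 0.07·b = 158.01 → b = 509.087, a = 453.237.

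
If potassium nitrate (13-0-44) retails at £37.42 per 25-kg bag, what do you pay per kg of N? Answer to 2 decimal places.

£11.51 per kg N

N in bag = 25 × 13% = 3.25 kg.
Cost per kg N = £37.42 / 3.25 = £11.5138.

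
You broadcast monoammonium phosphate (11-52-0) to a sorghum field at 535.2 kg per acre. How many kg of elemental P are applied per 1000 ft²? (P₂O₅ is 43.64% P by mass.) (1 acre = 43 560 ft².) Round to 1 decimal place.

2.8 kg P per thousand sq ft

P₂O₅ per acre = 535.2 × 52% = 278.304 kg.
Elemental P = 278.304 × 0.4364 = 121.452 kg per acre.
Convert to per 1000 ft²: 121.452 × 0.0229568 = 2.78815 kg.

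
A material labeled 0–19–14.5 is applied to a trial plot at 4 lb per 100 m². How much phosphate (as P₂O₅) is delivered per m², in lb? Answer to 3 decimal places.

0.008 lb P₂O₅ per sq m

P₂O₅ per 100 m² = 4 × 19% = 0.76 lb.
Convert to per m²: 0.76 × 0.01 = 0.0076 lb.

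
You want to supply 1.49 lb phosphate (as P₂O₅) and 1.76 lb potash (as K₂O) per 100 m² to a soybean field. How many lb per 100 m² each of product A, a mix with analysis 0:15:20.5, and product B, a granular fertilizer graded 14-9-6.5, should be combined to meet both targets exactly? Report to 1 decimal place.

7.1 lb product A, 4.8 lb product B

Per-100 m² balance (a = product A, b = product B):
P₂O₅: 0.15·a + 0.09·b = 1.49
K₂O: 0.205·a + 0.065·b = 1.76
From row1: a = (1.49 − 0.09·b) / 0.15.
Into row2: 0.205·(1.49 − 0.09·b)/0.15 + 0.065·b = 1.76 → b = 4.76437, a = 7.07471.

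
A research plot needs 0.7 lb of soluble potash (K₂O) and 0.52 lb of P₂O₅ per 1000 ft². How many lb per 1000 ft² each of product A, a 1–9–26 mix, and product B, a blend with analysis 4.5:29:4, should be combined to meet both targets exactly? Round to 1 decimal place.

Per-1000 ft² balance (a = product A, b = product B):
K₂O: 0.26·a + 0.04·b = 0.7
P₂O₅: 0.09·a + 0.29·b = 0.52
From row1: a = (0.7 − 0.04·b) / 0.26.
Into row2: 0.09·(0.7 − 0.04·b)/0.26 + 0.29·b = 0.52 → b = 1.00557, a = 2.5376.

2.5 lb product A, 1.0 lb product B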